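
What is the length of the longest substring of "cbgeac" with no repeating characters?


Input: "cbgeac"
Sliding window (track last position of each char):
  Position 0 ('c'): window [0,0] length 1 -- new best
  Position 1 ('b'): window [0,1] length 2 -- new best
  Position 2 ('g'): window [0,2] length 3 -- new best
  Position 3 ('e'): window [0,3] length 4 -- new best
  Position 4 ('a'): window [0,4] length 5 -- new best
  Position 5 ('c'): repeat (last at 0), move window start to 1
  Position 5 ('c'): window [1,5] length 5
Longest substring with no repeats: "cbgea" with length 5

5


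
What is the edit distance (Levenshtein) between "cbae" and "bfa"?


Computing edit distance: "cbae" -> "bfa"
DP table:
           b    f    a
      0    1    2    3
  c   1    1    2    3
  b   2    1    2    3
  a   3    2    2    2
  e   4    3    3    3
Edit distance = dp[4][3] = 3

3


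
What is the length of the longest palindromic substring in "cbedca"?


Input: "cbedca"
Checking substrings for palindromes:
  No multi-char palindromic substrings found
Longest palindromic substring: "c" with length 1

1


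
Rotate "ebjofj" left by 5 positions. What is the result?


Input: "ebjofj", rotate left by 5
First 5 characters: "ebjof"
Remaining characters: "j"
Concatenate remaining + first: "j" + "ebjof" = "jebjof"

jebjof


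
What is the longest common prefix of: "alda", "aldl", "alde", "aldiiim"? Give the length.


Words: alda, aldl, alde, aldiiim
  Position 0: all 'a' => match
  Position 1: all 'l' => match
  Position 2: all 'd' => match
  Position 3: ('a', 'l', 'e', 'i') => mismatch, stop
LCP = "ald" (length 3)

3


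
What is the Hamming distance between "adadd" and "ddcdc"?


Comparing "adadd" and "ddcdc" position by position:
  Position 0: 'a' vs 'd' => differ
  Position 1: 'd' vs 'd' => same
  Position 2: 'a' vs 'c' => differ
  Position 3: 'd' vs 'd' => same
  Position 4: 'd' vs 'c' => differ
Total differences (Hamming distance): 3

3


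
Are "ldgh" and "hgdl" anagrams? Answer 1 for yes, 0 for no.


Strings: "ldgh", "hgdl"
Sorted first:  dghl
Sorted second: dghl
Sorted forms match => anagrams

1


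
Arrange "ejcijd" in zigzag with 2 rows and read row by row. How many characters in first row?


Zigzag "ejcijd" into 2 rows:
Placing characters:
  'e' => row 0
  'j' => row 1
  'c' => row 0
  'i' => row 1
  'j' => row 0
  'd' => row 1
Rows:
  Row 0: "ecj"
  Row 1: "jid"
First row length: 3

3


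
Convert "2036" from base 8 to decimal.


Input: "2036" in base 8
Positional expansion:
  Digit '2' (value 2) x 8^3 = 1024
  Digit '0' (value 0) x 8^2 = 0
  Digit '3' (value 3) x 8^1 = 24
  Digit '6' (value 6) x 8^0 = 6
Sum = 1054

1054


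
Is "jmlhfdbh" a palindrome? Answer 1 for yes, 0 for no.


Input: jmlhfdbh
Reversed: hbdfhlmj
  Compare pos 0 ('j') with pos 7 ('h'): MISMATCH
  Compare pos 1 ('m') with pos 6 ('b'): MISMATCH
  Compare pos 2 ('l') with pos 5 ('d'): MISMATCH
  Compare pos 3 ('h') with pos 4 ('f'): MISMATCH
Result: not a palindrome

0


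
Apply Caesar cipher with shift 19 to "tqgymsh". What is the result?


Caesar cipher: shift "tqgymsh" by 19
  't' (pos 19) + 19 = pos 12 = 'm'
  'q' (pos 16) + 19 = pos 9 = 'j'
  'g' (pos 6) + 19 = pos 25 = 'z'
  'y' (pos 24) + 19 = pos 17 = 'r'
  'm' (pos 12) + 19 = pos 5 = 'f'
  's' (pos 18) + 19 = pos 11 = 'l'
  'h' (pos 7) + 19 = pos 0 = 'a'
Result: mjzrfla

mjzrfla


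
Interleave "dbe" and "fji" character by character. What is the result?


Interleaving "dbe" and "fji":
  Position 0: 'd' from first, 'f' from second => "df"
  Position 1: 'b' from first, 'j' from second => "bj"
  Position 2: 'e' from first, 'i' from second => "ei"
Result: dfbjei

dfbjei


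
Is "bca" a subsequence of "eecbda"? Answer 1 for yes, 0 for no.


Check if "bca" is a subsequence of "eecbda"
Greedy scan:
  Position 0 ('e'): no match needed
  Position 1 ('e'): no match needed
  Position 2 ('c'): no match needed
  Position 3 ('b'): matches sub[0] = 'b'
  Position 4 ('d'): no match needed
  Position 5 ('a'): no match needed
Only matched 1/3 characters => not a subsequence

0


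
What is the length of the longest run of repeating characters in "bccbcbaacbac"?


Input: "bccbcbaacbac"
Scanning for longest run:
  Position 1 ('c'): new char, reset run to 1
  Position 2 ('c'): continues run of 'c', length=2
  Position 3 ('b'): new char, reset run to 1
  Position 4 ('c'): new char, reset run to 1
  Position 5 ('b'): new char, reset run to 1
  Position 6 ('a'): new char, reset run to 1
  Position 7 ('a'): continues run of 'a', length=2
  Position 8 ('c'): new char, reset run to 1
  Position 9 ('b'): new char, reset run to 1
  Position 10 ('a'): new char, reset run to 1
  Position 11 ('c'): new char, reset run to 1
Longest run: 'c' with length 2

2


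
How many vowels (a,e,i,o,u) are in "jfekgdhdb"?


Input: jfekgdhdb
Checking each character:
  'j' at position 0: consonant
  'f' at position 1: consonant
  'e' at position 2: vowel (running total: 1)
  'k' at position 3: consonant
  'g' at position 4: consonant
  'd' at position 5: consonant
  'h' at position 6: consonant
  'd' at position 7: consonant
  'b' at position 8: consonant
Total vowels: 1

1


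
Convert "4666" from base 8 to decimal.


Input: "4666" in base 8
Positional expansion:
  Digit '4' (value 4) x 8^3 = 2048
  Digit '6' (value 6) x 8^2 = 384
  Digit '6' (value 6) x 8^1 = 48
  Digit '6' (value 6) x 8^0 = 6
Sum = 2486

2486


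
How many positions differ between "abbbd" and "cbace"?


Comparing "abbbd" and "cbace" position by position:
  Position 0: 'a' vs 'c' => DIFFER
  Position 1: 'b' vs 'b' => same
  Position 2: 'b' vs 'a' => DIFFER
  Position 3: 'b' vs 'c' => DIFFER
  Position 4: 'd' vs 'e' => DIFFER
Positions that differ: 4

4


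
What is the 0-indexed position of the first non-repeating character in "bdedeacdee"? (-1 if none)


Input: bdedeacdee
Character frequencies:
  'a': 1
  'b': 1
  'c': 1
  'd': 3
  'e': 4
Scanning left to right for freq == 1:
  Position 0 ('b'): unique! => answer = 0

0


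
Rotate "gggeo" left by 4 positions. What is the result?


Input: "gggeo", rotate left by 4
First 4 characters: "ggge"
Remaining characters: "o"
Concatenate remaining + first: "o" + "ggge" = "oggge"

oggge


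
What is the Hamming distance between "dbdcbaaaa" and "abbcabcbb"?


Comparing "dbdcbaaaa" and "abbcabcbb" position by position:
  Position 0: 'd' vs 'a' => differ
  Position 1: 'b' vs 'b' => same
  Position 2: 'd' vs 'b' => differ
  Position 3: 'c' vs 'c' => same
  Position 4: 'b' vs 'a' => differ
  Position 5: 'a' vs 'b' => differ
  Position 6: 'a' vs 'c' => differ
  Position 7: 'a' vs 'b' => differ
  Position 8: 'a' vs 'b' => differ
Total differences (Hamming distance): 7

7


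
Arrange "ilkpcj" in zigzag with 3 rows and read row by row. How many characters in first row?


Zigzag "ilkpcj" into 3 rows:
Placing characters:
  'i' => row 0
  'l' => row 1
  'k' => row 2
  'p' => row 1
  'c' => row 0
  'j' => row 1
Rows:
  Row 0: "ic"
  Row 1: "lpj"
  Row 2: "k"
First row length: 2

2


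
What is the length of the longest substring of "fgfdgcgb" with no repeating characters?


Input: "fgfdgcgb"
Sliding window (track last position of each char):
  Position 0 ('f'): window [0,0] length 1 -- new best
  Position 1 ('g'): window [0,1] length 2 -- new best
  Position 2 ('f'): repeat (last at 0), move window start to 1
  Position 2 ('f'): window [1,2] length 2
  Position 3 ('d'): window [1,3] length 3 -- new best
  Position 4 ('g'): repeat (last at 1), move window start to 2
  Position 4 ('g'): window [2,4] length 3
  Position 5 ('c'): window [2,5] length 4 -- new best
  Position 6 ('g'): repeat (last at 4), move window start to 5
  Position 6 ('g'): window [5,6] length 2
  Position 7 ('b'): window [5,7] length 3
Longest substring with no repeats: "fdgc" with length 4

4


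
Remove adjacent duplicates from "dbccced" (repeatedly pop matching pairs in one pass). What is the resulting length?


Input: dbccced
Stack-based adjacent duplicate removal:
  Read 'd': push. Stack: d
  Read 'b': push. Stack: db
  Read 'c': push. Stack: dbc
  Read 'c': matches stack top 'c' => pop. Stack: db
  Read 'c': push. Stack: dbc
  Read 'e': push. Stack: dbce
  Read 'd': push. Stack: dbced
Final stack: "dbced" (length 5)

5


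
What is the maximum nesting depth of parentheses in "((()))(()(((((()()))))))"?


Input: "((()))(()(((((()()))))))"
Tracking depth:
  Position 0 '(': depth becomes 1
  Position 1 '(': depth becomes 2
  Position 2 '(': depth becomes 3
  Position 3 ')': depth becomes 2
  Position 4 ')': depth becomes 1
  Position 5 ')': depth becomes 0
  Position 6 '(': depth becomes 1
  Position 7 '(': depth becomes 2
  Position 8 ')': depth becomes 1
  Position 9 '(': depth becomes 2
  Position 10 '(': depth becomes 3
  Position 11 '(': depth becomes 4
  Position 12 '(': depth becomes 5
  Position 13 '(': depth becomes 6
  Position 14 '(': depth becomes 7
  Position 15 ')': depth becomes 6
  Position 16 '(': depth becomes 7
  Position 17 ')': depth becomes 6
  Position 18 ')': depth becomes 5
  Position 19 ')': depth becomes 4
  Position 20 ')': depth becomes 3
  Position 21 ')': depth becomes 2
  Position 22 ')': depth becomes 1
  Position 23 ')': depth becomes 0
Maximum depth reached: 7

7


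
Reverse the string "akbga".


Input: akbga
Reading characters right to left:
  Position 4: 'a'
  Position 3: 'g'
  Position 2: 'b'
  Position 1: 'k'
  Position 0: 'a'
Reversed: agbka

agbka


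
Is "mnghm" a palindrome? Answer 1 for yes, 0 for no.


Input: mnghm
Reversed: mhgnm
  Compare pos 0 ('m') with pos 4 ('m'): match
  Compare pos 1 ('n') with pos 3 ('h'): MISMATCH
Result: not a palindrome

0


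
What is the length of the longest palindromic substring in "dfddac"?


Input: "dfddac"
Checking substrings for palindromes:
  [0:3] "dfd" (len 3) => palindrome
  [2:4] "dd" (len 2) => palindrome
Longest palindromic substring: "dfd" with length 3

3


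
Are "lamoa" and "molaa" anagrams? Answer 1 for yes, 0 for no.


Strings: "lamoa", "molaa"
Sorted first:  aalmo
Sorted second: aalmo
Sorted forms match => anagrams

1


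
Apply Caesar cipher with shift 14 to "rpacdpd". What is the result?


Caesar cipher: shift "rpacdpd" by 14
  'r' (pos 17) + 14 = pos 5 = 'f'
  'p' (pos 15) + 14 = pos 3 = 'd'
  'a' (pos 0) + 14 = pos 14 = 'o'
  'c' (pos 2) + 14 = pos 16 = 'q'
  'd' (pos 3) + 14 = pos 17 = 'r'
  'p' (pos 15) + 14 = pos 3 = 'd'
  'd' (pos 3) + 14 = pos 17 = 'r'
Result: fdoqrdr

fdoqrdr


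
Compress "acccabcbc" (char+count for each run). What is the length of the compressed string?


Input: acccabcbc
Runs:
  'a' x 1 => "a1"
  'c' x 3 => "c3"
  'a' x 1 => "a1"
  'b' x 1 => "b1"
  'c' x 1 => "c1"
  'b' x 1 => "b1"
  'c' x 1 => "c1"
Compressed: "a1c3a1b1c1b1c1"
Compressed length: 14

14


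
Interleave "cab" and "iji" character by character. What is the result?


Interleaving "cab" and "iji":
  Position 0: 'c' from first, 'i' from second => "ci"
  Position 1: 'a' from first, 'j' from second => "aj"
  Position 2: 'b' from first, 'i' from second => "bi"
Result: ciajbi

ciajbi


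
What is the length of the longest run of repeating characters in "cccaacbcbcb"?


Input: "cccaacbcbcb"
Scanning for longest run:
  Position 1 ('c'): continues run of 'c', length=2
  Position 2 ('c'): continues run of 'c', length=3
  Position 3 ('a'): new char, reset run to 1
  Position 4 ('a'): continues run of 'a', length=2
  Position 5 ('c'): new char, reset run to 1
  Position 6 ('b'): new char, reset run to 1
  Position 7 ('c'): new char, reset run to 1
  Position 8 ('b'): new char, reset run to 1
  Position 9 ('c'): new char, reset run to 1
  Position 10 ('b'): new char, reset run to 1
Longest run: 'c' with length 3

3


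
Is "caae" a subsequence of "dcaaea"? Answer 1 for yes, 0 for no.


Check if "caae" is a subsequence of "dcaaea"
Greedy scan:
  Position 0 ('d'): no match needed
  Position 1 ('c'): matches sub[0] = 'c'
  Position 2 ('a'): matches sub[1] = 'a'
  Position 3 ('a'): matches sub[2] = 'a'
  Position 4 ('e'): matches sub[3] = 'e'
  Position 5 ('a'): no match needed
All 4 characters matched => is a subsequence

1


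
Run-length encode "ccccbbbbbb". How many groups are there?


Input: ccccbbbbbb
Scanning for consecutive runs:
  Group 1: 'c' x 4 (positions 0-3)
  Group 2: 'b' x 6 (positions 4-9)
Total groups: 2

2


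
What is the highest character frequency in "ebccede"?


Input: ebccede
Character counts:
  'b': 1
  'c': 2
  'd': 1
  'e': 3
Maximum frequency: 3

3


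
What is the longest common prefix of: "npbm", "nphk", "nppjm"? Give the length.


Words: npbm, nphk, nppjm
  Position 0: all 'n' => match
  Position 1: all 'p' => match
  Position 2: ('b', 'h', 'p') => mismatch, stop
LCP = "np" (length 2)

2


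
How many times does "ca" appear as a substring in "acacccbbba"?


Searching for "ca" in "acacccbbba"
Scanning each position:
  Position 0: "ac" => no
  Position 1: "ca" => MATCH
  Position 2: "ac" => no
  Position 3: "cc" => no
  Position 4: "cc" => no
  Position 5: "cb" => no
  Position 6: "bb" => no
  Position 7: "bb" => no
  Position 8: "ba" => no
Total occurrences: 1

1


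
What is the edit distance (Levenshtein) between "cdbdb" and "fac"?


Computing edit distance: "cdbdb" -> "fac"
DP table:
           f    a    c
      0    1    2    3
  c   1    1    2    2
  d   2    2    2    3
  b   3    3    3    3
  d   4    4    4    4
  b   5    5    5    5
Edit distance = dp[5][3] = 5

5


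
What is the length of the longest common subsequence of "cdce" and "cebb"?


LCS of "cdce" and "cebb"
DP table:
           c    e    b    b
      0    0    0    0    0
  c   0    1    1    1    1
  d   0    1    1    1    1
  c   0    1    1    1    1
  e   0    1    2    2    2
LCS length = dp[4][4] = 2

2


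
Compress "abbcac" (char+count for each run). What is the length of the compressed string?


Input: abbcac
Runs:
  'a' x 1 => "a1"
  'b' x 2 => "b2"
  'c' x 1 => "c1"
  'a' x 1 => "a1"
  'c' x 1 => "c1"
Compressed: "a1b2c1a1c1"
Compressed length: 10

10


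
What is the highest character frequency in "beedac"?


Input: beedac
Character counts:
  'a': 1
  'b': 1
  'c': 1
  'd': 1
  'e': 2
Maximum frequency: 2

2


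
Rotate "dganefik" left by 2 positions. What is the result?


Input: "dganefik", rotate left by 2
First 2 characters: "dg"
Remaining characters: "anefik"
Concatenate remaining + first: "anefik" + "dg" = "anefikdg"

anefikdg


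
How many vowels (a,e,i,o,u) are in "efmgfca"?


Input: efmgfca
Checking each character:
  'e' at position 0: vowel (running total: 1)
  'f' at position 1: consonant
  'm' at position 2: consonant
  'g' at position 3: consonant
  'f' at position 4: consonant
  'c' at position 5: consonant
  'a' at position 6: vowel (running total: 2)
Total vowels: 2

2


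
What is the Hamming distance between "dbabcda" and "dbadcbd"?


Comparing "dbabcda" and "dbadcbd" position by position:
  Position 0: 'd' vs 'd' => same
  Position 1: 'b' vs 'b' => same
  Position 2: 'a' vs 'a' => same
  Position 3: 'b' vs 'd' => differ
  Position 4: 'c' vs 'c' => same
  Position 5: 'd' vs 'b' => differ
  Position 6: 'a' vs 'd' => differ
Total differences (Hamming distance): 3

3


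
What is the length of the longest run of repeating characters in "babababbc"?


Input: "babababbc"
Scanning for longest run:
  Position 1 ('a'): new char, reset run to 1
  Position 2 ('b'): new char, reset run to 1
  Position 3 ('a'): new char, reset run to 1
  Position 4 ('b'): new char, reset run to 1
  Position 5 ('a'): new char, reset run to 1
  Position 6 ('b'): new char, reset run to 1
  Position 7 ('b'): continues run of 'b', length=2
  Position 8 ('c'): new char, reset run to 1
Longest run: 'b' with length 2

2


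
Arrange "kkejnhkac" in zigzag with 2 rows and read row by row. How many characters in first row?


Zigzag "kkejnhkac" into 2 rows:
Placing characters:
  'k' => row 0
  'k' => row 1
  'e' => row 0
  'j' => row 1
  'n' => row 0
  'h' => row 1
  'k' => row 0
  'a' => row 1
  'c' => row 0
Rows:
  Row 0: "kenkc"
  Row 1: "kjha"
First row length: 5

5


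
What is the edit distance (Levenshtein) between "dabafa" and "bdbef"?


Computing edit distance: "dabafa" -> "bdbef"
DP table:
           b    d    b    e    f
      0    1    2    3    4    5
  d   1    1    1    2    3    4
  a   2    2    2    2    3    4
  b   3    2    3    2    3    4
  a   4    3    3    3    3    4
  f   5    4    4    4    4    3
  a   6    5    5    5    5    4
Edit distance = dp[6][5] = 4

4


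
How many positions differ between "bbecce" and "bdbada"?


Comparing "bbecce" and "bdbada" position by position:
  Position 0: 'b' vs 'b' => same
  Position 1: 'b' vs 'd' => DIFFER
  Position 2: 'e' vs 'b' => DIFFER
  Position 3: 'c' vs 'a' => DIFFER
  Position 4: 'c' vs 'd' => DIFFER
  Position 5: 'e' vs 'a' => DIFFER
Positions that differ: 5

5


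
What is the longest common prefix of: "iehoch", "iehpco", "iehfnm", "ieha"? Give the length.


Words: iehoch, iehpco, iehfnm, ieha
  Position 0: all 'i' => match
  Position 1: all 'e' => match
  Position 2: all 'h' => match
  Position 3: ('o', 'p', 'f', 'a') => mismatch, stop
LCP = "ieh" (length 3)

3


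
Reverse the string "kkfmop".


Input: kkfmop
Reading characters right to left:
  Position 5: 'p'
  Position 4: 'o'
  Position 3: 'm'
  Position 2: 'f'
  Position 1: 'k'
  Position 0: 'k'
Reversed: pomfkk

pomfkk


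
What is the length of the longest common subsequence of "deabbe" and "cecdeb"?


LCS of "deabbe" and "cecdeb"
DP table:
           c    e    c    d    e    b
      0    0    0    0    0    0    0
  d   0    0    0    0    1    1    1
  e   0    0    1    1    1    2    2
  a   0    0    1    1    1    2    2
  b   0    0    1    1    1    2    3
  b   0    0    1    1    1    2    3
  e   0    0    1    1    1    2    3
LCS length = dp[6][6] = 3

3


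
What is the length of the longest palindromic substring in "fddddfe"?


Input: "fddddfe"
Checking substrings for palindromes:
  [0:6] "fddddf" (len 6) => palindrome
  [1:5] "dddd" (len 4) => palindrome
  [1:4] "ddd" (len 3) => palindrome
  [2:5] "ddd" (len 3) => palindrome
  [1:3] "dd" (len 2) => palindrome
  [2:4] "dd" (len 2) => palindrome
Longest palindromic substring: "fddddf" with length 6

6


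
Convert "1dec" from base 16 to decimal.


Input: "1dec" in base 16
Positional expansion:
  Digit '1' (value 1) x 16^3 = 4096
  Digit 'd' (value 13) x 16^2 = 3328
  Digit 'e' (value 14) x 16^1 = 224
  Digit 'c' (value 12) x 16^0 = 12
Sum = 7660

7660


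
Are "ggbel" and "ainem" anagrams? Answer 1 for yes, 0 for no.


Strings: "ggbel", "ainem"
Sorted first:  beggl
Sorted second: aeimn
Differ at position 0: 'b' vs 'a' => not anagrams

0


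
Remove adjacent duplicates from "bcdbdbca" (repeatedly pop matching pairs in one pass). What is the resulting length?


Input: bcdbdbca
Stack-based adjacent duplicate removal:
  Read 'b': push. Stack: b
  Read 'c': push. Stack: bc
  Read 'd': push. Stack: bcd
  Read 'b': push. Stack: bcdb
  Read 'd': push. Stack: bcdbd
  Read 'b': push. Stack: bcdbdb
  Read 'c': push. Stack: bcdbdbc
  Read 'a': push. Stack: bcdbdbca
Final stack: "bcdbdbca" (length 8)

8


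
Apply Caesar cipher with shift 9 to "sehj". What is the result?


Caesar cipher: shift "sehj" by 9
  's' (pos 18) + 9 = pos 1 = 'b'
  'e' (pos 4) + 9 = pos 13 = 'n'
  'h' (pos 7) + 9 = pos 16 = 'q'
  'j' (pos 9) + 9 = pos 18 = 's'
Result: bnqs

bnqs


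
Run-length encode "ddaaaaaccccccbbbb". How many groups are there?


Input: ddaaaaaccccccbbbb
Scanning for consecutive runs:
  Group 1: 'd' x 2 (positions 0-1)
  Group 2: 'a' x 5 (positions 2-6)
  Group 3: 'c' x 6 (positions 7-12)
  Group 4: 'b' x 4 (positions 13-16)
Total groups: 4

4


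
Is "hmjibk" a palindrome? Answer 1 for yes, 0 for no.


Input: hmjibk
Reversed: kbijmh
  Compare pos 0 ('h') with pos 5 ('k'): MISMATCH
  Compare pos 1 ('m') with pos 4 ('b'): MISMATCH
  Compare pos 2 ('j') with pos 3 ('i'): MISMATCH
Result: not a palindrome

0


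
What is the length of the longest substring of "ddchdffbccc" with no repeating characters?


Input: "ddchdffbccc"
Sliding window (track last position of each char):
  Position 0 ('d'): window [0,0] length 1 -- new best
  Position 1 ('d'): repeat (last at 0), move window start to 1
  Position 1 ('d'): window [1,1] length 1
  Position 2 ('c'): window [1,2] length 2 -- new best
  Position 3 ('h'): window [1,3] length 3 -- new best
  Position 4 ('d'): repeat (last at 1), move window start to 2
  Position 4 ('d'): window [2,4] length 3
  Position 5 ('f'): window [2,5] length 4 -- new best
  Position 6 ('f'): repeat (last at 5), move window start to 6
  Position 6 ('f'): window [6,6] length 1
  Position 7 ('b'): window [6,7] length 2
  Position 8 ('c'): window [6,8] length 3
  Position 9 ('c'): repeat (last at 8), move window start to 9
  Position 9 ('c'): window [9,9] length 1
  Position 10 ('c'): repeat (last at 9), move window start to 10
  Position 10 ('c'): window [10,10] length 1
Longest substring with no repeats: "chdf" with length 4

4


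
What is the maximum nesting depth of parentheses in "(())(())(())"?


Input: "(())(())(())"
Tracking depth:
  Position 0 '(': depth becomes 1
  Position 1 '(': depth becomes 2
  Position 2 ')': depth becomes 1
  Position 3 ')': depth becomes 0
  Position 4 '(': depth becomes 1
  Position 5 '(': depth becomes 2
  Position 6 ')': depth becomes 1
  Position 7 ')': depth becomes 0
  Position 8 '(': depth becomes 1
  Position 9 '(': depth becomes 2
  Position 10 ')': depth becomes 1
  Position 11 ')': depth becomes 0
Maximum depth reached: 2

2


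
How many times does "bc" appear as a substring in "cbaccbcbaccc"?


Searching for "bc" in "cbaccbcbaccc"
Scanning each position:
  Position 0: "cb" => no
  Position 1: "ba" => no
  Position 2: "ac" => no
  Position 3: "cc" => no
  Position 4: "cb" => no
  Position 5: "bc" => MATCH
  Position 6: "cb" => no
  Position 7: "ba" => no
  Position 8: "ac" => no
  Position 9: "cc" => no
  Position 10: "cc" => no
Total occurrences: 1

1


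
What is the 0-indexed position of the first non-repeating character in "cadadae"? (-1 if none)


Input: cadadae
Character frequencies:
  'a': 3
  'c': 1
  'd': 2
  'e': 1
Scanning left to right for freq == 1:
  Position 0 ('c'): unique! => answer = 0

0


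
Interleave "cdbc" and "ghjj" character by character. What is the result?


Interleaving "cdbc" and "ghjj":
  Position 0: 'c' from first, 'g' from second => "cg"
  Position 1: 'd' from first, 'h' from second => "dh"
  Position 2: 'b' from first, 'j' from second => "bj"
  Position 3: 'c' from first, 'j' from second => "cj"
Result: cgdhbjcj

cgdhbjcj


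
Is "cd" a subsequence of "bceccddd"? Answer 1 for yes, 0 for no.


Check if "cd" is a subsequence of "bceccddd"
Greedy scan:
  Position 0 ('b'): no match needed
  Position 1 ('c'): matches sub[0] = 'c'
  Position 2 ('e'): no match needed
  Position 3 ('c'): no match needed
  Position 4 ('c'): no match needed
  Position 5 ('d'): matches sub[1] = 'd'
  Position 6 ('d'): no match needed
  Position 7 ('d'): no match needed
All 2 characters matched => is a subsequence

1


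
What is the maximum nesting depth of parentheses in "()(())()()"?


Input: "()(())()()"
Tracking depth:
  Position 0 '(': depth becomes 1
  Position 1 ')': depth becomes 0
  Position 2 '(': depth becomes 1
  Position 3 '(': depth becomes 2
  Position 4 ')': depth becomes 1
  Position 5 ')': depth becomes 0
  Position 6 '(': depth becomes 1
  Position 7 ')': depth becomes 0
  Position 8 '(': depth becomes 1
  Position 9 ')': depth becomes 0
Maximum depth reached: 2

2


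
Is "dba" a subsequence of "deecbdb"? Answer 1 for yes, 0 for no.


Check if "dba" is a subsequence of "deecbdb"
Greedy scan:
  Position 0 ('d'): matches sub[0] = 'd'
  Position 1 ('e'): no match needed
  Position 2 ('e'): no match needed
  Position 3 ('c'): no match needed
  Position 4 ('b'): matches sub[1] = 'b'
  Position 5 ('d'): no match needed
  Position 6 ('b'): no match needed
Only matched 2/3 characters => not a subsequence

0


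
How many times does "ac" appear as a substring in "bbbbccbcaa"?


Searching for "ac" in "bbbbccbcaa"
Scanning each position:
  Position 0: "bb" => no
  Position 1: "bb" => no
  Position 2: "bb" => no
  Position 3: "bc" => no
  Position 4: "cc" => no
  Position 5: "cb" => no
  Position 6: "bc" => no
  Position 7: "ca" => no
  Position 8: "aa" => no
Total occurrences: 0

0


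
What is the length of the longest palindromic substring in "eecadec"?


Input: "eecadec"
Checking substrings for palindromes:
  [0:2] "ee" (len 2) => palindrome
Longest palindromic substring: "ee" with length 2

2


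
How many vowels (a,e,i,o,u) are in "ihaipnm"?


Input: ihaipnm
Checking each character:
  'i' at position 0: vowel (running total: 1)
  'h' at position 1: consonant
  'a' at position 2: vowel (running total: 2)
  'i' at position 3: vowel (running total: 3)
  'p' at position 4: consonant
  'n' at position 5: consonant
  'm' at position 6: consonant
Total vowels: 3

3


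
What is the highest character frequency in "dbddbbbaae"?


Input: dbddbbbaae
Character counts:
  'a': 2
  'b': 4
  'd': 3
  'e': 1
Maximum frequency: 4

4


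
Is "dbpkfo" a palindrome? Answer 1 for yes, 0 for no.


Input: dbpkfo
Reversed: ofkpbd
  Compare pos 0 ('d') with pos 5 ('o'): MISMATCH
  Compare pos 1 ('b') with pos 4 ('f'): MISMATCH
  Compare pos 2 ('p') with pos 3 ('k'): MISMATCH
Result: not a palindrome

0


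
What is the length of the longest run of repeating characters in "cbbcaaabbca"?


Input: "cbbcaaabbca"
Scanning for longest run:
  Position 1 ('b'): new char, reset run to 1
  Position 2 ('b'): continues run of 'b', length=2
  Position 3 ('c'): new char, reset run to 1
  Position 4 ('a'): new char, reset run to 1
  Position 5 ('a'): continues run of 'a', length=2
  Position 6 ('a'): continues run of 'a', length=3
  Position 7 ('b'): new char, reset run to 1
  Position 8 ('b'): continues run of 'b', length=2
  Position 9 ('c'): new char, reset run to 1
  Position 10 ('a'): new char, reset run to 1
Longest run: 'a' with length 3

3


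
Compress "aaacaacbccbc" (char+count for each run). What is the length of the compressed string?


Input: aaacaacbccbc
Runs:
  'a' x 3 => "a3"
  'c' x 1 => "c1"
  'a' x 2 => "a2"
  'c' x 1 => "c1"
  'b' x 1 => "b1"
  'c' x 2 => "c2"
  'b' x 1 => "b1"
  'c' x 1 => "c1"
Compressed: "a3c1a2c1b1c2b1c1"
Compressed length: 16

16


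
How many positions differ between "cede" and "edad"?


Comparing "cede" and "edad" position by position:
  Position 0: 'c' vs 'e' => DIFFER
  Position 1: 'e' vs 'd' => DIFFER
  Position 2: 'd' vs 'a' => DIFFER
  Position 3: 'e' vs 'd' => DIFFER
Positions that differ: 4

4


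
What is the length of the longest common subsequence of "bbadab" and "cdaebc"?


LCS of "bbadab" and "cdaebc"
DP table:
           c    d    a    e    b    c
      0    0    0    0    0    0    0
  b   0    0    0    0    0    1    1
  b   0    0    0    0    0    1    1
  a   0    0    0    1    1    1    1
  d   0    0    1    1    1    1    1
  a   0    0    1    2    2    2    2
  b   0    0    1    2    2    3    3
LCS length = dp[6][6] = 3

3


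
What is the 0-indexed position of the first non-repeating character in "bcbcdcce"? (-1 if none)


Input: bcbcdcce
Character frequencies:
  'b': 2
  'c': 4
  'd': 1
  'e': 1
Scanning left to right for freq == 1:
  Position 0 ('b'): freq=2, skip
  Position 1 ('c'): freq=4, skip
  Position 2 ('b'): freq=2, skip
  Position 3 ('c'): freq=4, skip
  Position 4 ('d'): unique! => answer = 4

4


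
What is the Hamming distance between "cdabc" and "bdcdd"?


Comparing "cdabc" and "bdcdd" position by position:
  Position 0: 'c' vs 'b' => differ
  Position 1: 'd' vs 'd' => same
  Position 2: 'a' vs 'c' => differ
  Position 3: 'b' vs 'd' => differ
  Position 4: 'c' vs 'd' => differ
Total differences (Hamming distance): 4

4


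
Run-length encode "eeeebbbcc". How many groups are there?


Input: eeeebbbcc
Scanning for consecutive runs:
  Group 1: 'e' x 4 (positions 0-3)
  Group 2: 'b' x 3 (positions 4-6)
  Group 3: 'c' x 2 (positions 7-8)
Total groups: 3

3


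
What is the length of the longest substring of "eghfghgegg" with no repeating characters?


Input: "eghfghgegg"
Sliding window (track last position of each char):
  Position 0 ('e'): window [0,0] length 1 -- new best
  Position 1 ('g'): window [0,1] length 2 -- new best
  Position 2 ('h'): window [0,2] length 3 -- new best
  Position 3 ('f'): window [0,3] length 4 -- new best
  Position 4 ('g'): repeat (last at 1), move window start to 2
  Position 4 ('g'): window [2,4] length 3
  Position 5 ('h'): repeat (last at 2), move window start to 3
  Position 5 ('h'): window [3,5] length 3
  Position 6 ('g'): repeat (last at 4), move window start to 5
  Position 6 ('g'): window [5,6] length 2
  Position 7 ('e'): window [5,7] length 3
  Position 8 ('g'): repeat (last at 6), move window start to 7
  Position 8 ('g'): window [7,8] length 2
  Position 9 ('g'): repeat (last at 8), move window start to 9
  Position 9 ('g'): window [9,9] length 1
Longest substring with no repeats: "eghf" with length 4

4


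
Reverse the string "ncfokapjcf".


Input: ncfokapjcf
Reading characters right to left:
  Position 9: 'f'
  Position 8: 'c'
  Position 7: 'j'
  Position 6: 'p'
  Position 5: 'a'
  Position 4: 'k'
  Position 3: 'o'
  Position 2: 'f'
  Position 1: 'c'
  Position 0: 'n'
Reversed: fcjpakofcn

fcjpakofcn


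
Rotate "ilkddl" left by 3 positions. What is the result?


Input: "ilkddl", rotate left by 3
First 3 characters: "ilk"
Remaining characters: "ddl"
Concatenate remaining + first: "ddl" + "ilk" = "ddlilk"

ddlilk


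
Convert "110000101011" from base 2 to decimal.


Input: "110000101011" in base 2
Positional expansion:
  Digit '1' (value 1) x 2^11 = 2048
  Digit '1' (value 1) x 2^10 = 1024
  Digit '0' (value 0) x 2^9 = 0
  Digit '0' (value 0) x 2^8 = 0
  Digit '0' (value 0) x 2^7 = 0
  Digit '0' (value 0) x 2^6 = 0
  Digit '1' (value 1) x 2^5 = 32
  Digit '0' (value 0) x 2^4 = 0
  Digit '1' (value 1) x 2^3 = 8
  Digit '0' (value 0) x 2^2 = 0
  Digit '1' (value 1) x 2^1 = 2
  Digit '1' (value 1) x 2^0 = 1
Sum = 3115

3115


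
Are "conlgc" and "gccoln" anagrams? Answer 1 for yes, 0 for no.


Strings: "conlgc", "gccoln"
Sorted first:  ccglno
Sorted second: ccglno
Sorted forms match => anagrams

1


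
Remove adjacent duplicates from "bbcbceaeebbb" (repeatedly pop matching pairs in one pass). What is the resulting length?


Input: bbcbceaeebbb
Stack-based adjacent duplicate removal:
  Read 'b': push. Stack: b
  Read 'b': matches stack top 'b' => pop. Stack: (empty)
  Read 'c': push. Stack: c
  Read 'b': push. Stack: cb
  Read 'c': push. Stack: cbc
  Read 'e': push. Stack: cbce
  Read 'a': push. Stack: cbcea
  Read 'e': push. Stack: cbceae
  Read 'e': matches stack top 'e' => pop. Stack: cbcea
  Read 'b': push. Stack: cbceab
  Read 'b': matches stack top 'b' => pop. Stack: cbcea
  Read 'b': push. Stack: cbceab
Final stack: "cbceab" (length 6)

6


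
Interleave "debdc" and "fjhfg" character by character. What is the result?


Interleaving "debdc" and "fjhfg":
  Position 0: 'd' from first, 'f' from second => "df"
  Position 1: 'e' from first, 'j' from second => "ej"
  Position 2: 'b' from first, 'h' from second => "bh"
  Position 3: 'd' from first, 'f' from second => "df"
  Position 4: 'c' from first, 'g' from second => "cg"
Result: dfejbhdfcg

dfejbhdfcg


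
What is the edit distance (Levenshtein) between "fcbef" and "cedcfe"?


Computing edit distance: "fcbef" -> "cedcfe"
DP table:
           c    e    d    c    f    e
      0    1    2    3    4    5    6
  f   1    1    2    3    4    4    5
  c   2    1    2    3    3    4    5
  b   3    2    2    3    4    4    5
  e   4    3    2    3    4    5    4
  f   5    4    3    3    4    4    5
Edit distance = dp[5][6] = 5

5


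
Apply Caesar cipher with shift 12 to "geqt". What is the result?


Caesar cipher: shift "geqt" by 12
  'g' (pos 6) + 12 = pos 18 = 's'
  'e' (pos 4) + 12 = pos 16 = 'q'
  'q' (pos 16) + 12 = pos 2 = 'c'
  't' (pos 19) + 12 = pos 5 = 'f'
Result: sqcf

sqcf


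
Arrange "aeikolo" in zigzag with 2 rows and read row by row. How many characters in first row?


Zigzag "aeikolo" into 2 rows:
Placing characters:
  'a' => row 0
  'e' => row 1
  'i' => row 0
  'k' => row 1
  'o' => row 0
  'l' => row 1
  'o' => row 0
Rows:
  Row 0: "aioo"
  Row 1: "ekl"
First row length: 4

4


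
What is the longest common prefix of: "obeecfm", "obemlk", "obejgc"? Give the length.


Words: obeecfm, obemlk, obejgc
  Position 0: all 'o' => match
  Position 1: all 'b' => match
  Position 2: all 'e' => match
  Position 3: ('e', 'm', 'j') => mismatch, stop
LCP = "obe" (length 3)

3


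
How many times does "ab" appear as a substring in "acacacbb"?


Searching for "ab" in "acacacbb"
Scanning each position:
  Position 0: "ac" => no
  Position 1: "ca" => no
  Position 2: "ac" => no
  Position 3: "ca" => no
  Position 4: "ac" => no
  Position 5: "cb" => no
  Position 6: "bb" => no
Total occurrences: 0

0


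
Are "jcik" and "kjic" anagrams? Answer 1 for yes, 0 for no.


Strings: "jcik", "kjic"
Sorted first:  cijk
Sorted second: cijk
Sorted forms match => anagrams

1


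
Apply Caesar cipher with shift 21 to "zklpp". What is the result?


Caesar cipher: shift "zklpp" by 21
  'z' (pos 25) + 21 = pos 20 = 'u'
  'k' (pos 10) + 21 = pos 5 = 'f'
  'l' (pos 11) + 21 = pos 6 = 'g'
  'p' (pos 15) + 21 = pos 10 = 'k'
  'p' (pos 15) + 21 = pos 10 = 'k'
Result: ufgkk

ufgkk


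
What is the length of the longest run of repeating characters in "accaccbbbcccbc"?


Input: "accaccbbbcccbc"
Scanning for longest run:
  Position 1 ('c'): new char, reset run to 1
  Position 2 ('c'): continues run of 'c', length=2
  Position 3 ('a'): new char, reset run to 1
  Position 4 ('c'): new char, reset run to 1
  Position 5 ('c'): continues run of 'c', length=2
  Position 6 ('b'): new char, reset run to 1
  Position 7 ('b'): continues run of 'b', length=2
  Position 8 ('b'): continues run of 'b', length=3
  Position 9 ('c'): new char, reset run to 1
  Position 10 ('c'): continues run of 'c', length=2
  Position 11 ('c'): continues run of 'c', length=3
  Position 12 ('b'): new char, reset run to 1
  Position 13 ('c'): new char, reset run to 1
Longest run: 'b' with length 3

3


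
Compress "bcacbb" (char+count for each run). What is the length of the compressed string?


Input: bcacbb
Runs:
  'b' x 1 => "b1"
  'c' x 1 => "c1"
  'a' x 1 => "a1"
  'c' x 1 => "c1"
  'b' x 2 => "b2"
Compressed: "b1c1a1c1b2"
Compressed length: 10

10


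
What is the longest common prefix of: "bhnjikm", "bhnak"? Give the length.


Words: bhnjikm, bhnak
  Position 0: all 'b' => match
  Position 1: all 'h' => match
  Position 2: all 'n' => match
  Position 3: ('j', 'a') => mismatch, stop
LCP = "bhn" (length 3)

3


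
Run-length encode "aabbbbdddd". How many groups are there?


Input: aabbbbdddd
Scanning for consecutive runs:
  Group 1: 'a' x 2 (positions 0-1)
  Group 2: 'b' x 4 (positions 2-5)
  Group 3: 'd' x 4 (positions 6-9)
Total groups: 3

3


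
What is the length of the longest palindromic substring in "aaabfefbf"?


Input: "aaabfefbf"
Checking substrings for palindromes:
  [3:8] "bfefb" (len 5) => palindrome
  [0:3] "aaa" (len 3) => palindrome
  [4:7] "fef" (len 3) => palindrome
  [6:9] "fbf" (len 3) => palindrome
  [0:2] "aa" (len 2) => palindrome
  [1:3] "aa" (len 2) => palindrome
Longest palindromic substring: "bfefb" with length 5

5


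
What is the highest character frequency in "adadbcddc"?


Input: adadbcddc
Character counts:
  'a': 2
  'b': 1
  'c': 2
  'd': 4
Maximum frequency: 4

4


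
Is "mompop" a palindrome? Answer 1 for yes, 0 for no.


Input: mompop
Reversed: popmom
  Compare pos 0 ('m') with pos 5 ('p'): MISMATCH
  Compare pos 1 ('o') with pos 4 ('o'): match
  Compare pos 2 ('m') with pos 3 ('p'): MISMATCH
Result: not a palindrome

0


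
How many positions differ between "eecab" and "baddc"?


Comparing "eecab" and "baddc" position by position:
  Position 0: 'e' vs 'b' => DIFFER
  Position 1: 'e' vs 'a' => DIFFER
  Position 2: 'c' vs 'd' => DIFFER
  Position 3: 'a' vs 'd' => DIFFER
  Position 4: 'b' vs 'c' => DIFFER
Positions that differ: 5

5


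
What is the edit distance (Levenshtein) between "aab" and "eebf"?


Computing edit distance: "aab" -> "eebf"
DP table:
           e    e    b    f
      0    1    2    3    4
  a   1    1    2    3    4
  a   2    2    2    3    4
  b   3    3    3    2    3
Edit distance = dp[3][4] = 3

3


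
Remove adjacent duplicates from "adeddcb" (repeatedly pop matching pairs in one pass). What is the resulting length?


Input: adeddcb
Stack-based adjacent duplicate removal:
  Read 'a': push. Stack: a
  Read 'd': push. Stack: ad
  Read 'e': push. Stack: ade
  Read 'd': push. Stack: aded
  Read 'd': matches stack top 'd' => pop. Stack: ade
  Read 'c': push. Stack: adec
  Read 'b': push. Stack: adecb
Final stack: "adecb" (length 5)

5


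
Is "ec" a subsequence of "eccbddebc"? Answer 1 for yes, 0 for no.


Check if "ec" is a subsequence of "eccbddebc"
Greedy scan:
  Position 0 ('e'): matches sub[0] = 'e'
  Position 1 ('c'): matches sub[1] = 'c'
  Position 2 ('c'): no match needed
  Position 3 ('b'): no match needed
  Position 4 ('d'): no match needed
  Position 5 ('d'): no match needed
  Position 6 ('e'): no match needed
  Position 7 ('b'): no match needed
  Position 8 ('c'): no match needed
All 2 characters matched => is a subsequence

1


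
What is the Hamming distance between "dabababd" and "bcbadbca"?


Comparing "dabababd" and "bcbadbca" position by position:
  Position 0: 'd' vs 'b' => differ
  Position 1: 'a' vs 'c' => differ
  Position 2: 'b' vs 'b' => same
  Position 3: 'a' vs 'a' => same
  Position 4: 'b' vs 'd' => differ
  Position 5: 'a' vs 'b' => differ
  Position 6: 'b' vs 'c' => differ
  Position 7: 'd' vs 'a' => differ
Total differences (Hamming distance): 6

6


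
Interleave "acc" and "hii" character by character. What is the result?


Interleaving "acc" and "hii":
  Position 0: 'a' from first, 'h' from second => "ah"
  Position 1: 'c' from first, 'i' from second => "ci"
  Position 2: 'c' from first, 'i' from second => "ci"
Result: ahcici

ahcici


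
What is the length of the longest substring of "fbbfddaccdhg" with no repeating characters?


Input: "fbbfddaccdhg"
Sliding window (track last position of each char):
  Position 0 ('f'): window [0,0] length 1 -- new best
  Position 1 ('b'): window [0,1] length 2 -- new best
  Position 2 ('b'): repeat (last at 1), move window start to 2
  Position 2 ('b'): window [2,2] length 1
  Position 3 ('f'): window [2,3] length 2
  Position 4 ('d'): window [2,4] length 3 -- new best
  Position 5 ('d'): repeat (last at 4), move window start to 5
  Position 5 ('d'): window [5,5] length 1
  Position 6 ('a'): window [5,6] length 2
  Position 7 ('c'): window [5,7] length 3
  Position 8 ('c'): repeat (last at 7), move window start to 8
  Position 8 ('c'): window [8,8] length 1
  Position 9 ('d'): window [8,9] length 2
  Position 10 ('h'): window [8,10] length 3
  Position 11 ('g'): window [8,11] length 4 -- new best
Longest substring with no repeats: "cdhg" with length 4

4


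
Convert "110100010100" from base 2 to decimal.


Input: "110100010100" in base 2
Positional expansion:
  Digit '1' (value 1) x 2^11 = 2048
  Digit '1' (value 1) x 2^10 = 1024
  Digit '0' (value 0) x 2^9 = 0
  Digit '1' (value 1) x 2^8 = 256
  Digit '0' (value 0) x 2^7 = 0
  Digit '0' (value 0) x 2^6 = 0
  Digit '0' (value 0) x 2^5 = 0
  Digit '1' (value 1) x 2^4 = 16
  Digit '0' (value 0) x 2^3 = 0
  Digit '1' (value 1) x 2^2 = 4
  Digit '0' (value 0) x 2^1 = 0
  Digit '0' (value 0) x 2^0 = 0
Sum = 3348

3348
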